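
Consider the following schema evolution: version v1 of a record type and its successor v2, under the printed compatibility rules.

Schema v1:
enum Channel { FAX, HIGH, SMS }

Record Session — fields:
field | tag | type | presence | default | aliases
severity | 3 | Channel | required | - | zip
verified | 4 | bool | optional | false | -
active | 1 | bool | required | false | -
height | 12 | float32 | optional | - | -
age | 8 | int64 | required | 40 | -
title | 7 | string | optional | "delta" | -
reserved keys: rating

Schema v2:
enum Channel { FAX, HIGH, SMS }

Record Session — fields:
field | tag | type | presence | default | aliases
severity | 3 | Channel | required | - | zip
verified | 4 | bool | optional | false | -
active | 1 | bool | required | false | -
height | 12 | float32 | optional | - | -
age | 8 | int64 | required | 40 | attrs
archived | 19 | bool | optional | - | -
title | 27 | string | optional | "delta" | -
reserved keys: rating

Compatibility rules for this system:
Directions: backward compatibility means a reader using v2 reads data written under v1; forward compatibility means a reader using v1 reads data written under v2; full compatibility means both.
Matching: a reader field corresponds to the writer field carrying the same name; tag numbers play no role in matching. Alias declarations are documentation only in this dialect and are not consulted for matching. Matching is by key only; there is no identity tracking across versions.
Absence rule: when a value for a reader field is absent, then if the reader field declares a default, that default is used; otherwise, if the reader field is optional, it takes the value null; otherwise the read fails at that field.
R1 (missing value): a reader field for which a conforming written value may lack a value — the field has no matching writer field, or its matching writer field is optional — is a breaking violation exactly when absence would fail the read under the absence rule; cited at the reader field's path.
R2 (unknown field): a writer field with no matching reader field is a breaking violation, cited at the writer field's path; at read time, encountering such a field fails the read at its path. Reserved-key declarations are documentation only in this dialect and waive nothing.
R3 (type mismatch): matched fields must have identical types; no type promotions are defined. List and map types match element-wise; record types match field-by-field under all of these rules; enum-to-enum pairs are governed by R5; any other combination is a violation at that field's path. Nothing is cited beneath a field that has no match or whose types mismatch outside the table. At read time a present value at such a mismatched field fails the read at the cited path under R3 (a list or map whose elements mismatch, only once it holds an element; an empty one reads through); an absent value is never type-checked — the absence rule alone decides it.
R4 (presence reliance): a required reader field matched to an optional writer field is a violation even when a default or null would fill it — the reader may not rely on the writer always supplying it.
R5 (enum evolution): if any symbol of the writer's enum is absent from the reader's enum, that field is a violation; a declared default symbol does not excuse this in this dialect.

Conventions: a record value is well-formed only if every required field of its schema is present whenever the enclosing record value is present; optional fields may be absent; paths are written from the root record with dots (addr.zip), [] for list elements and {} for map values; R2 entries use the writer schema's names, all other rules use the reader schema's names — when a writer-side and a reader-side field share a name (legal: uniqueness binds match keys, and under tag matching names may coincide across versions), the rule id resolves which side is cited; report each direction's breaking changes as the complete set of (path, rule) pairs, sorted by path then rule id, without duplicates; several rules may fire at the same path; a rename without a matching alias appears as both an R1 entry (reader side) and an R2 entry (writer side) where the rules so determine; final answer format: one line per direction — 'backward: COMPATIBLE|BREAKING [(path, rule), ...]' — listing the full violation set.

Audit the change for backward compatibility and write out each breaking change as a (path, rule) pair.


backward: COMPATIBLE []

in Session below, arrows point writer -> reader
backward pass over Session, reader schema v2, writer schema v1:
  severity: paired with writer severity (Channel -> Channel; writer required)
  verified: paired with writer verified (bool -> bool; writer optional)
  active: paired with writer active (bool -> bool; writer required)
  height: paired with writer height (float32 -> float32; writer optional)
  age: paired with writer age (int64 -> int64; writer required)
  archived: no writer-side match
  title: paired with writer title (string -> string; writer optional)
  => no violations; backward on Session: COMPATIBLE
ruling out the remaining Session differences:
  added field archived to record Session: optional bool, tag 19 (in v2 it sits immediately before title) -> affects forward compatibility only, which is not asked
  field title in record Session: tag 7 changed to 27 -> fires no rule on Session, leaving the asked answer as it is


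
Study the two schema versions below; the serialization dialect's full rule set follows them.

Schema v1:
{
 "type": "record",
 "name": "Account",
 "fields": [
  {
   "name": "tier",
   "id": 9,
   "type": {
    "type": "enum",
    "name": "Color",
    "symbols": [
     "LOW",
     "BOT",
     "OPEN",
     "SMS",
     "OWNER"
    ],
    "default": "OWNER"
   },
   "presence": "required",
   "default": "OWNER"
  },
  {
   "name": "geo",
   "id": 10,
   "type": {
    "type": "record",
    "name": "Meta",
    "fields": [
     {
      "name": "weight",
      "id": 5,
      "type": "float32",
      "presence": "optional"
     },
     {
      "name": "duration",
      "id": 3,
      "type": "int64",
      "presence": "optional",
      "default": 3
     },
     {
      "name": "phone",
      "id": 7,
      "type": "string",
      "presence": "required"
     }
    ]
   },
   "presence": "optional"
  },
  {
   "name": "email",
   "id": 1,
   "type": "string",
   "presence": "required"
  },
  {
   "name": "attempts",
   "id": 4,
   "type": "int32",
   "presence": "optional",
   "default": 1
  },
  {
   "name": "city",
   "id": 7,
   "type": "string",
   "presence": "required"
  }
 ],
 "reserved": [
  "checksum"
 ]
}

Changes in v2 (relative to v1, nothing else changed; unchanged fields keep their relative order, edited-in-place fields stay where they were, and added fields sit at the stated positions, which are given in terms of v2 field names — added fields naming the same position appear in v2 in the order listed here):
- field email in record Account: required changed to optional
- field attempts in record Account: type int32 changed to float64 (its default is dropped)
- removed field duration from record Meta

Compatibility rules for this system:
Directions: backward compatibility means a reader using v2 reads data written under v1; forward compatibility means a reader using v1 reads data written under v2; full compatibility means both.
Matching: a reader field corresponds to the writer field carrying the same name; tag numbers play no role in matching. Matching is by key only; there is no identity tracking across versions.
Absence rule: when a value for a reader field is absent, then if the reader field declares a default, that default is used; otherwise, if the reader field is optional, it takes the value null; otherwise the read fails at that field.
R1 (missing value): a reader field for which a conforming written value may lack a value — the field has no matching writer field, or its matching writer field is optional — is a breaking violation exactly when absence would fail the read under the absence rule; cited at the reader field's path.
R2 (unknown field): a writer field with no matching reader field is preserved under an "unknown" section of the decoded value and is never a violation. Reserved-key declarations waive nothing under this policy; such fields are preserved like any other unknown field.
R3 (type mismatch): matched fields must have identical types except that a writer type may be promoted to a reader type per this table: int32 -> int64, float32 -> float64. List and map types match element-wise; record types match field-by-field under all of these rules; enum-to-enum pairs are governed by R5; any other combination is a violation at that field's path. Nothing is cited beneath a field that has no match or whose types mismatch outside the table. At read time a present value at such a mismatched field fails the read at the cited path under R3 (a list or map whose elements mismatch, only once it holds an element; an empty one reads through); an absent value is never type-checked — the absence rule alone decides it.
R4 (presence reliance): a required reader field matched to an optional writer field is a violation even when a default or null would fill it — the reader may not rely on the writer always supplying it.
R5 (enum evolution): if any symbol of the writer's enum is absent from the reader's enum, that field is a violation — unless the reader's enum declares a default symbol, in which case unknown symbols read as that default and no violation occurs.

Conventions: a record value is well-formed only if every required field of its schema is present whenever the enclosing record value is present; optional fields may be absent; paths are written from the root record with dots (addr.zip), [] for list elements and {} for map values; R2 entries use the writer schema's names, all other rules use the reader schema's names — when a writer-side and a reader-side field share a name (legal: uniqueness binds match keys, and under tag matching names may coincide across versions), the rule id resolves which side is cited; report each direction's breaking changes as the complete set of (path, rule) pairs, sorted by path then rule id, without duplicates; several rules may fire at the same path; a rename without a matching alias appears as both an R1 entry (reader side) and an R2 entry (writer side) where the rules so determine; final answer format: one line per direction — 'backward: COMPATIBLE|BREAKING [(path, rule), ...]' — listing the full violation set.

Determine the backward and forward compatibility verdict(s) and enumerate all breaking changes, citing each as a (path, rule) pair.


backward: BREAKING [(attempts, R3)]; forward: BREAKING [(attempts, R3), (email, R1), (email, R4)]

arrows below run writer -> reader for Account
backward pass over Account, reader schema v2, writer schema v1:
  tier: Color -> Color, writer required; from tier
  geo: Meta -> Meta, writer optional; from geo
  email: string -> string, writer required; from email
  attempts: int32 -> float64, writer optional; from attempts
  city: string -> string, writer required; from city
  geo.weight: float32 -> float32, writer optional; from geo.weight
  geo.phone: string -> string, writer required; from geo.phone
  leftover writer field: geo.duration
  rule R3 violated at attempts
  => 1 violation(s): backward is BREAKING for Account
forward pass over Account, reader schema v1, writer schema v2:
  tier: Color -> Color, writer required; from tier
  geo: Meta -> Meta, writer optional; from geo
  email: string -> string, writer optional; from email
  attempts: float64 -> int32, writer optional; from attempts
  city: string -> string, writer required; from city
  geo.weight: float32 -> float32, writer optional; from geo.weight
  geo.duration: no writer match
  geo.phone: string -> string, writer required; from geo.phone
  rule R3 violated at attempts
  rule R1 violated at email
  rule R4 violated at email
  => 3 violation(s): forward is BREAKING for Account


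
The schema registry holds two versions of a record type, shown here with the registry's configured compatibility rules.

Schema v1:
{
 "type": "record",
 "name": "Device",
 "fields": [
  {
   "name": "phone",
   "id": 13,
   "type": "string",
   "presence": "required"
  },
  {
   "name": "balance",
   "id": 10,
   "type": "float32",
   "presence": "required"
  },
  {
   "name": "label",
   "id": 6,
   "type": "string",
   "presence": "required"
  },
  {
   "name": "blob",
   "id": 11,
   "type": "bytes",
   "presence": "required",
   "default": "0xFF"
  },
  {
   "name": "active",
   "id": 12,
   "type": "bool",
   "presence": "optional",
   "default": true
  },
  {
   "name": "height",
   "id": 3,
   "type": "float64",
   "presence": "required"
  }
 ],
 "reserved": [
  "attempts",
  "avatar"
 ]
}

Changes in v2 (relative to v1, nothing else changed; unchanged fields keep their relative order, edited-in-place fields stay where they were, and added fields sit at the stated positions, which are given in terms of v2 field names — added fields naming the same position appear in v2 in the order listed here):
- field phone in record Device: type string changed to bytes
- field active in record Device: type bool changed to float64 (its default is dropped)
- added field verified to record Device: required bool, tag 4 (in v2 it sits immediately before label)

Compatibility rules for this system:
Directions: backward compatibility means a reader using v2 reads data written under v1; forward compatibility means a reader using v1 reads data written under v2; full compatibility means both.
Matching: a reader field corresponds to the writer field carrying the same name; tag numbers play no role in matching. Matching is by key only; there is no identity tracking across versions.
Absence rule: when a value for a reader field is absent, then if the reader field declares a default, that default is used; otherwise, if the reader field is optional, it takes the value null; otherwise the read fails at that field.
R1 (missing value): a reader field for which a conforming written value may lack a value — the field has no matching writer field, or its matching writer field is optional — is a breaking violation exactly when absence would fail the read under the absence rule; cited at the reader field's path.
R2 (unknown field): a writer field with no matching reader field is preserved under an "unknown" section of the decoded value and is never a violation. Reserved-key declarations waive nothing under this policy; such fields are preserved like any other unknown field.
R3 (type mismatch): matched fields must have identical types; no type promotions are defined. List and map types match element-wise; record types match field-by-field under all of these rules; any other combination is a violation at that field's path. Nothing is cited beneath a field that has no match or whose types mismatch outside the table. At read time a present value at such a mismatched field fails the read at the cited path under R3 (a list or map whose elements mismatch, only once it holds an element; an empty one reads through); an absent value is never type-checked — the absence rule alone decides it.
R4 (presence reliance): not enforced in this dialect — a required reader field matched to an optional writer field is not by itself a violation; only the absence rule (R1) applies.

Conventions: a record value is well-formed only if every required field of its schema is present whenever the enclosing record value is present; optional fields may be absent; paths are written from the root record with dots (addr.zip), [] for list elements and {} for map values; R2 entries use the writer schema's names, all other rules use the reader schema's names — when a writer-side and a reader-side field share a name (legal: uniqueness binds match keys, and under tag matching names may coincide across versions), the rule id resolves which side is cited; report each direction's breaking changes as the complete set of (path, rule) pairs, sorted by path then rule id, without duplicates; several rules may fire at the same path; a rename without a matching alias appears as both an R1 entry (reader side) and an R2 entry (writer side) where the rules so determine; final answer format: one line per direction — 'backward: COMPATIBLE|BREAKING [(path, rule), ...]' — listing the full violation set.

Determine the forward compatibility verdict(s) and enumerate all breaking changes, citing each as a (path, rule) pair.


forward: BREAKING [(active, R3), (phone, R3)]

the writer's type comes first in each Device pair
forward analysis of Device with v1 as reader and v2 as writer:
  phone: paired with writer phone (bytes -> string; writer required)
  balance: paired with writer balance (float32 -> float32; writer required)
  label: paired with writer label (string -> string; writer required)
  blob: paired with writer blob (bytes -> bytes; writer required)
  active: paired with writer active (float64 -> bool; writer optional)
  height: paired with writer height (float64 -> float64; writer required)
  verified (writer side), unknown to reader
  violation R3 at active
  violation R3 at phone
  => forward verdict for Device: BREAKING, 2 violation(s)
the rest of the Device diff is inert for this question:
  added field verified to record Device: required bool, tag 4 (in v2 it sits immediately before label) -> its effect on Device is confined to the backward direction, not asked


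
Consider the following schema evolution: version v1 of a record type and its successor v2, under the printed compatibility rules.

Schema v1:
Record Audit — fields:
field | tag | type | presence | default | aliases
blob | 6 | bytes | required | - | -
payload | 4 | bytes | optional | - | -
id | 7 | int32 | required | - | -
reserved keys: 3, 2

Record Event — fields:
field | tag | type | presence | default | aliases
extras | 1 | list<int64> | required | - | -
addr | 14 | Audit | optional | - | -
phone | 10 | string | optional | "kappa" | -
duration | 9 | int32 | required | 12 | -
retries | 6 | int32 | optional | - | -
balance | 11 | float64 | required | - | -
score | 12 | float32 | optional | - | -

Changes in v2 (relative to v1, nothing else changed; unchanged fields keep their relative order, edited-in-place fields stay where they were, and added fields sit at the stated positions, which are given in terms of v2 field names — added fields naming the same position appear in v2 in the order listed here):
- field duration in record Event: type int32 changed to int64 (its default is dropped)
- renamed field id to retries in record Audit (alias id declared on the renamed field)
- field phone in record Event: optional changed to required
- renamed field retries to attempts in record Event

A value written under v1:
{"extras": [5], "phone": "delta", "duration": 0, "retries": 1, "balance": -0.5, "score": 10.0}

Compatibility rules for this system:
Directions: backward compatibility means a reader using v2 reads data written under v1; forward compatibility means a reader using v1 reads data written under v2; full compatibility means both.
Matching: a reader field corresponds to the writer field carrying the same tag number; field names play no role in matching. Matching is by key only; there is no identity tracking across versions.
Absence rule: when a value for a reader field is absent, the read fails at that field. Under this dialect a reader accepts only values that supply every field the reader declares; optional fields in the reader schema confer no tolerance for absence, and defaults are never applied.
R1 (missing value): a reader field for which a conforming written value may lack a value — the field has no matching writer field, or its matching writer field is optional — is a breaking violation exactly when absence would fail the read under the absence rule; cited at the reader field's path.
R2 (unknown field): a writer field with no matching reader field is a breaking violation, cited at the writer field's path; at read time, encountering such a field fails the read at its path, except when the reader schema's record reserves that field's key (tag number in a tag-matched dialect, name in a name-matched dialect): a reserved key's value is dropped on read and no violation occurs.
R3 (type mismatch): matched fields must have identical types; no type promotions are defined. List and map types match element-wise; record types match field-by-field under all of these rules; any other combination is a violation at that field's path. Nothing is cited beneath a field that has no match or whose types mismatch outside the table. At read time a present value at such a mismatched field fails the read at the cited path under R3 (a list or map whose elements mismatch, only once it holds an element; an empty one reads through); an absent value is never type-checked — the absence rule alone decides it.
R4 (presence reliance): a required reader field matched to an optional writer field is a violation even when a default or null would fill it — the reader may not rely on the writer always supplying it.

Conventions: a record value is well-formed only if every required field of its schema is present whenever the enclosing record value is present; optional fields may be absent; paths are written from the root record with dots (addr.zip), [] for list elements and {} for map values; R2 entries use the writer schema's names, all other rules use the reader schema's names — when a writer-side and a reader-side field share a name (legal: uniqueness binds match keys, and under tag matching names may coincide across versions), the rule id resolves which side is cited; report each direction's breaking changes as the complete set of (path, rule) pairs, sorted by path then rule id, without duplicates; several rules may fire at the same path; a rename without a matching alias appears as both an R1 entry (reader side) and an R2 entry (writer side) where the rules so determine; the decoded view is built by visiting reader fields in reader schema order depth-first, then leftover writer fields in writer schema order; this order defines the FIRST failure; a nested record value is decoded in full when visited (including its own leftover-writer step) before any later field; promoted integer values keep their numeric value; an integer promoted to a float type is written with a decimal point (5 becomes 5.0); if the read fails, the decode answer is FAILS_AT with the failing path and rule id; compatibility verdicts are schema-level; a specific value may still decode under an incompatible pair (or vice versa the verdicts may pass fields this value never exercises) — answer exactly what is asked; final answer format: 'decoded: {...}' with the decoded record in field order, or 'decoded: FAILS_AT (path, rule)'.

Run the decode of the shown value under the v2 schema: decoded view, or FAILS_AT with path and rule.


each type pair in Event: writer, then reader
decode (reader v2):
  extras := [5]
  read fails at addr under R1 (no fill)
  => FAILS_AT (addr, R1)
the other Event changes do not affect what is asked:
  field duration in record Event: type int32 changed to int64 (its default is dropped) -> matters for Event compatibility verdicts, not for this value's decode
  renamed field id to retries in record Audit (alias id declared on the renamed field) -> no rule fires on it and the decoded Event view is identical with or without it
  field phone in record Event: optional changed to required -> matters for Event compatibility verdicts, not for this value's decode
  renamed field retries to attempts in record Event -> matters for Event compatibility verdicts, not for this value's decode

decoded: FAILS_AT (addr, R1)


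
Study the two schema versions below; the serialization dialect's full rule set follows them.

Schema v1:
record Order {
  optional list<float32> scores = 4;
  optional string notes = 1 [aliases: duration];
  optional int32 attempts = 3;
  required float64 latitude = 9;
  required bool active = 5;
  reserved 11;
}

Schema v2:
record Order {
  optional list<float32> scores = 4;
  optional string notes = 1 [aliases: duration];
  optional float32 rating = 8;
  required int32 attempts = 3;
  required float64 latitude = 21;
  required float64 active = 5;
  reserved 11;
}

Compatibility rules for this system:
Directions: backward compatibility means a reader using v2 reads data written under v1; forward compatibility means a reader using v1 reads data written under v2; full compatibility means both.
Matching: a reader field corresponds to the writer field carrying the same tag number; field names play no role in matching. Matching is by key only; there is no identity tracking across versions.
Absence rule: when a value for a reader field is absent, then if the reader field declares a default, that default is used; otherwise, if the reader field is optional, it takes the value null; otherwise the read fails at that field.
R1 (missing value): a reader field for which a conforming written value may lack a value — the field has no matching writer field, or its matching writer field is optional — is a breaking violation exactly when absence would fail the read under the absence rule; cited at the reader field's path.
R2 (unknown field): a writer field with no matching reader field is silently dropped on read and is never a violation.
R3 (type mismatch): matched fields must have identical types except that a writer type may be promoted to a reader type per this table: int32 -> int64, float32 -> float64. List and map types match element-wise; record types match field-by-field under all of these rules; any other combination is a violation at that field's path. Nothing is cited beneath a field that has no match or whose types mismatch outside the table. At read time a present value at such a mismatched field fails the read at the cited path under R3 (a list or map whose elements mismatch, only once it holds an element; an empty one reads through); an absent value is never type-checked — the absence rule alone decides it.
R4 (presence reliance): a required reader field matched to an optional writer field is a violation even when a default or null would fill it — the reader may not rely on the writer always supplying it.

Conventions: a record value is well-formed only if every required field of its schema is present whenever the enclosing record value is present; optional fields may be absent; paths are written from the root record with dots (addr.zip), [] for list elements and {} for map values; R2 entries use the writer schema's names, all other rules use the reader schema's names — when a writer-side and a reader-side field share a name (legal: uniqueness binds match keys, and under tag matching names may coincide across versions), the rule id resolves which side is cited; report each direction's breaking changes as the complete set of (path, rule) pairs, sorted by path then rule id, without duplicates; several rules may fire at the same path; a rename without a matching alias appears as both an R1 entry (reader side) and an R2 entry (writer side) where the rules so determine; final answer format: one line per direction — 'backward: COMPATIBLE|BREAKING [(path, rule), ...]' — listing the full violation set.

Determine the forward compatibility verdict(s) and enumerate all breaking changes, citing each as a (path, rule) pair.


arrows below run writer -> reader for Order
forward analysis of Order with v1 as reader and v2 as writer:
  scores <- scores (list<float32> -> list<float32>, writer optional)
  notes <- notes (string -> string, writer optional)
  attempts <- attempts (int32 -> int32, writer required)
  no writer field matches reader latitude
  active <- active (float64 -> bool, writer required)
  leftover writer field: rating
  leftover writer field: latitude
  rule R3 violated at active
  rule R1 violated at latitude
  => 2 violation(s): forward is BREAKING for Order
checking off the Order differences that do not matter here:
  field attempts in record Order: optional changed to required -> matters only for Order's backward compatibility — outside the asked direction
  added field rating to record Order: optional float32, tag 8 (in v2 it sits immediately before attempts) -> fires no rule on Order, leaving the asked answer as it is

forward: BREAKING [(active, R3), (latitude, R1)]


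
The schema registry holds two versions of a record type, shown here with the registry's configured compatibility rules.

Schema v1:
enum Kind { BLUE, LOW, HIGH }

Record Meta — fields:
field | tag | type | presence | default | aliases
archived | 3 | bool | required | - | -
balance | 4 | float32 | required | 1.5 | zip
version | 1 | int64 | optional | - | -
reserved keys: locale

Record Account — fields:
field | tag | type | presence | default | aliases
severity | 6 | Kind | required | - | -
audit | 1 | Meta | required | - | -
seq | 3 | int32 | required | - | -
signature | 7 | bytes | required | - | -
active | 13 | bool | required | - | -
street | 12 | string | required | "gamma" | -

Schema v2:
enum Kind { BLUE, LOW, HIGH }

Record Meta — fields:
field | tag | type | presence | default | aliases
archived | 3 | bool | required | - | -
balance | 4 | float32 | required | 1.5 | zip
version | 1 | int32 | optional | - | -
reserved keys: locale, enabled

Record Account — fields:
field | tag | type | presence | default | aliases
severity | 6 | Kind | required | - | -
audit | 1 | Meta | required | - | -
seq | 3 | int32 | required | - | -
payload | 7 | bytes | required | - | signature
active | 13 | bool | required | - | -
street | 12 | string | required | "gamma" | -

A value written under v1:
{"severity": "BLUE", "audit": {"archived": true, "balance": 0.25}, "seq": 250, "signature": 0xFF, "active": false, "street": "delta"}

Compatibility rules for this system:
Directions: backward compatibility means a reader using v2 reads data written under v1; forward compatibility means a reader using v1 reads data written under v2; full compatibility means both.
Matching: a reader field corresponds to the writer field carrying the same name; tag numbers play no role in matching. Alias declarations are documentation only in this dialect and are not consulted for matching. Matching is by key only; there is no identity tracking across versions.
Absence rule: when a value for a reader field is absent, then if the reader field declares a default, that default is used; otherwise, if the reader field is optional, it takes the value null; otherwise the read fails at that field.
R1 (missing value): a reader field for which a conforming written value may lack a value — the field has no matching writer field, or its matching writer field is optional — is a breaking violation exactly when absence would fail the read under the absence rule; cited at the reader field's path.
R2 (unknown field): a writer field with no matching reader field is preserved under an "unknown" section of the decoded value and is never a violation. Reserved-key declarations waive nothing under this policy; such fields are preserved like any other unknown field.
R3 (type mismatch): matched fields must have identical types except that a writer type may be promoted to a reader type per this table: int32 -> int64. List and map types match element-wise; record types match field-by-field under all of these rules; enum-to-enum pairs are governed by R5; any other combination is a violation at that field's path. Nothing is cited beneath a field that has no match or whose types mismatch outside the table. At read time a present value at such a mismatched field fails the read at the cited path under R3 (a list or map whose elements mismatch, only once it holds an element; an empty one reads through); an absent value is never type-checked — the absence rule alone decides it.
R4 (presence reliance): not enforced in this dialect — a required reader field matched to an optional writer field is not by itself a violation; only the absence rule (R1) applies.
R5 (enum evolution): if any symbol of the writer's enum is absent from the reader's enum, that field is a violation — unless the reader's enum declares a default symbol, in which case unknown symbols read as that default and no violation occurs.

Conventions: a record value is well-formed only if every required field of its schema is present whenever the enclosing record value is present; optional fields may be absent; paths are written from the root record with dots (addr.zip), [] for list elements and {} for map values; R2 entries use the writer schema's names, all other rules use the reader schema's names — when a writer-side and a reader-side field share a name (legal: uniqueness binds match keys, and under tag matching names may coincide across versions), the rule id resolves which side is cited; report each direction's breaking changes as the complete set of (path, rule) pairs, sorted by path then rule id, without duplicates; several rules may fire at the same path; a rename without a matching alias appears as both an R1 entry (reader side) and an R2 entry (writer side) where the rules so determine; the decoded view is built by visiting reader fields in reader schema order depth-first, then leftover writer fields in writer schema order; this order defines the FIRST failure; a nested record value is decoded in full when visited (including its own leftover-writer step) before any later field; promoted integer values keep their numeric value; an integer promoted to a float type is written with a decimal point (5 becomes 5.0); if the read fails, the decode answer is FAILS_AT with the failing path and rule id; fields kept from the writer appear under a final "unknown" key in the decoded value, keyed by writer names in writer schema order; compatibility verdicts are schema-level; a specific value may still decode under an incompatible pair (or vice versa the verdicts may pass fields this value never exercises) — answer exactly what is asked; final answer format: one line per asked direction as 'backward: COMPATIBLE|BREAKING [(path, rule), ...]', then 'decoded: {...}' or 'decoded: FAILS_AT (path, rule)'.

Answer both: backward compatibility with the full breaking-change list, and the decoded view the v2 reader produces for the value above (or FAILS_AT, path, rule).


each type pair in Account: writer, then reader
backward analysis of Account with v2 as reader and v1 as writer:
  severity <- severity (Kind -> Kind, writer required)
  audit <- audit (Meta -> Meta, writer required)
  seq <- seq (int32 -> int32, writer required)
  payload: no writer match
  active <- active (bool -> bool, writer required)
  street <- street (string -> string, writer required)
  leftover writer field: signature
  audit.archived <- audit.archived (bool -> bool, writer required)
  audit.balance <- audit.balance (float32 -> float32, writer required)
  audit.version <- audit.version (int64 -> int32, writer optional)
  R3 fires at audit.version
  R1 fires at payload
  backward on Account therefore BREAKING (2)
migrating the Account value to v2:
  severity := "BLUE"
  audit.archived := true
  audit.balance := 0.25
  audit.version := null (absent, optional -> null)
  seq := 250
  read fails at payload under R1 (no fill)
  => FAILS_AT (payload, R1)

backward: BREAKING [(audit.version, R3), (payload, R1)]; decoded: FAILS_AT (payload, R1)


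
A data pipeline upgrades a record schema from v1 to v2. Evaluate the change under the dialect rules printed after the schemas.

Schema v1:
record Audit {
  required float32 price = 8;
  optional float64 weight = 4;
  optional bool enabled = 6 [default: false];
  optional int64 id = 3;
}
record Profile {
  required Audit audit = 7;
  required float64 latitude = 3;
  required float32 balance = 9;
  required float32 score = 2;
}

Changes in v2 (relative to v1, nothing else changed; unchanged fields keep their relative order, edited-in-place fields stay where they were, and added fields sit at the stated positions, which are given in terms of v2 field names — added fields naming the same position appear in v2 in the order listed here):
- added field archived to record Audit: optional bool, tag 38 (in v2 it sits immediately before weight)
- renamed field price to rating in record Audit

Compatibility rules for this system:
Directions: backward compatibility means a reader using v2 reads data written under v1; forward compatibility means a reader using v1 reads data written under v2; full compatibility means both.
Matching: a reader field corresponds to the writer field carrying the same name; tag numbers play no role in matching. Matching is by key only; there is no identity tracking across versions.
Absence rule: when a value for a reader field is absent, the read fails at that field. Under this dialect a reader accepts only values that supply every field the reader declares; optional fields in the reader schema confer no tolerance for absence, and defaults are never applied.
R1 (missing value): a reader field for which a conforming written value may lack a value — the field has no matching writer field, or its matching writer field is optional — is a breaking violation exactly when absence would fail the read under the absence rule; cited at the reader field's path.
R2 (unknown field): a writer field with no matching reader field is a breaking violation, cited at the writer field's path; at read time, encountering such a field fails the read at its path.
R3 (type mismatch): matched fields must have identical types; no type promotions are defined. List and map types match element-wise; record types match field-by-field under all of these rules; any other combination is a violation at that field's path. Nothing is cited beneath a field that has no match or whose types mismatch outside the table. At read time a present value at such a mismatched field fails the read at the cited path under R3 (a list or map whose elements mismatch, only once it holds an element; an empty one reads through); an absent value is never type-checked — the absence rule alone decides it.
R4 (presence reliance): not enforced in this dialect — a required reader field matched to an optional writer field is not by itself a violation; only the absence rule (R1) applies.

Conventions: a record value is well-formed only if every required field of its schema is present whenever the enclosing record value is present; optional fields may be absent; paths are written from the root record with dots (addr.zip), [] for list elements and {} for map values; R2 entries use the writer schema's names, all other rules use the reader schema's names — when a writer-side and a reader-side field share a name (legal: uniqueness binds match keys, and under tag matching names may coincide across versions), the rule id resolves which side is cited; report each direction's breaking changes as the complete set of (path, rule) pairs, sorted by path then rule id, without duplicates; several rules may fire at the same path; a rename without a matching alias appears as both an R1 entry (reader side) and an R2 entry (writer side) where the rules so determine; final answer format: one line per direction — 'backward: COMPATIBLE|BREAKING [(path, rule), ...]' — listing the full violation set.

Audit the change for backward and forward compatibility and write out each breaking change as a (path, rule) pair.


backward: BREAKING [(audit.archived, R1), (audit.enabled, R1), (audit.id, R1), (audit.price, R2), (audit.rating, R1), (audit.weight, R1)]; forward: BREAKING [(audit.archived, R2), (audit.enabled, R1), (audit.id, R1), (audit.price, R1), (audit.rating, R2), (audit.weight, R1)]

in Profile below, arrows point writer -> reader
backward analysis of Profile with v2 as reader and v1 as writer:
  writer required, Audit -> Audit: reader audit maps from writer audit
  writer required, float64 -> float64: reader latitude maps from writer latitude
  writer required, float32 -> float32: reader balance maps from writer balance
  writer required, float32 -> float32: reader score maps from writer score
  audit.rating: no writer match
  audit.archived: no writer match
  writer optional, float64 -> float64: reader audit.weight maps from writer audit.weight
  writer optional, bool -> bool: reader audit.enabled maps from writer audit.enabled
  writer optional, int64 -> int64: reader audit.id maps from writer audit.id
  leftover writer field: audit.price
  rule R1 violated at audit.archived
  rule R1 violated at audit.enabled
  rule R1 violated at audit.id
  rule R2 violated at audit.price
  rule R1 violated at audit.rating
  rule R1 violated at audit.weight
  => 6 violation(s): backward is BREAKING for Profile
forward analysis of Profile with v1 as reader and v2 as writer:
  writer required, Audit -> Audit: reader audit maps from writer audit
  writer required, float64 -> float64: reader latitude maps from writer latitude
  writer required, float32 -> float32: reader balance maps from writer balance
  writer required, float32 -> float32: reader score maps from writer score
  audit.price: no writer match
  writer optional, float64 -> float64: reader audit.weight maps from writer audit.weight
  writer optional, bool -> bool: reader audit.enabled maps from writer audit.enabled
  writer optional, int64 -> int64: reader audit.id maps from writer audit.id
  leftover writer field: audit.rating
  leftover writer field: audit.archived
  rule R2 violated at audit.archived
  rule R1 violated at audit.enabled
  rule R1 violated at audit.id
  rule R1 violated at audit.price
  rule R2 violated at audit.rating
  rule R1 violated at audit.weight
  => 6 violation(s): forward is BREAKING for Profile
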